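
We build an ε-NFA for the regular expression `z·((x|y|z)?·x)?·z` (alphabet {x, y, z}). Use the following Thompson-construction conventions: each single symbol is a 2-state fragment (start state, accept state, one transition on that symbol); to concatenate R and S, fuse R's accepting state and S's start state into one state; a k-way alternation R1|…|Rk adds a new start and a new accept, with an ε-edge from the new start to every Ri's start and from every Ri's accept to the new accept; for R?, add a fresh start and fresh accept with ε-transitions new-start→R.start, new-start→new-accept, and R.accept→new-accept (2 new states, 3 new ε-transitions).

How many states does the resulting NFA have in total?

Recursing over subexpressions:
Each of the 6 symbol leaves contributes a 2-state fragment.
  x|y|z → 8 states
  (x|y|z)? → 10 states
  (x|y|z)?·x → 11 states
  ((x|y|z)?·x)? → 13 states
  z·((x|y|z)?·x)?·z → 15 states

15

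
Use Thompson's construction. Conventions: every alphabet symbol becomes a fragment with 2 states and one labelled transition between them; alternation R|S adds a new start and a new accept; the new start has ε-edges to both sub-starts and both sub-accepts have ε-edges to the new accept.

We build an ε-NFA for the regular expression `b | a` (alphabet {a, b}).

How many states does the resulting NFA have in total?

6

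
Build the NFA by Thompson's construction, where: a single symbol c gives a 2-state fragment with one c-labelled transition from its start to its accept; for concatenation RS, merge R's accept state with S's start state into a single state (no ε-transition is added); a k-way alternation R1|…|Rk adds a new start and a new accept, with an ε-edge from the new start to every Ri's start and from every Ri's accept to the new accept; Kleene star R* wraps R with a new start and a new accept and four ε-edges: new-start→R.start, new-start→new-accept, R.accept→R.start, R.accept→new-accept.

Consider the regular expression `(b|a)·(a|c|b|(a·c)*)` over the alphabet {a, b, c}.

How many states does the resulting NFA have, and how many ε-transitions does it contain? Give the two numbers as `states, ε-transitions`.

18, 16

Bottom-up over the parse tree:
Each of the 7 symbol leaves contributes 2 states and 0 ε-transitions.
  b|a — 6 states, 4 ε-transitions
  a·c — 3 states, 0 ε-transitions
  (a·c)* — 5 states, 4 ε-transitions
  a|c|b|(a·c)* — 13 states, 12 ε-transitions
  (b|a)·(a|c|b|(a·c)*) — 18 states, 16 ε-transitions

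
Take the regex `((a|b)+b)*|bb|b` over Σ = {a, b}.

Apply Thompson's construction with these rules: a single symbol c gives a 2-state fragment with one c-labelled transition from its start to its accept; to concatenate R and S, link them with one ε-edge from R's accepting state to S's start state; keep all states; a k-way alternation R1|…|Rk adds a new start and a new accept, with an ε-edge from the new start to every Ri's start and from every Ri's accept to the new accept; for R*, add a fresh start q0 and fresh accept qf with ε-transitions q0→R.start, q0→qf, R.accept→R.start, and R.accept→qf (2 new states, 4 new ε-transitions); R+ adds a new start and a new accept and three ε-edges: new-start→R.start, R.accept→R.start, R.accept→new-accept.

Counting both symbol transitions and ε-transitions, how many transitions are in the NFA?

25

Recursing over subexpressions:
Each of the 6 symbol leaves contributes 1 transition (1 symbol, 0 ε).
  a|b : 6 transitions (2 symbol, 4 ε)
  (a|b)+ : 9 transitions (2 symbol, 7 ε)
  (a|b)+b : 11 transitions (3 symbol, 8 ε)
  ((a|b)+b)* : 15 transitions (3 symbol, 12 ε)
  bb : 3 transitions (2 symbol, 1 ε)
  ((a|b)+b)*|bb|b : 25 transitions (6 symbol, 19 ε)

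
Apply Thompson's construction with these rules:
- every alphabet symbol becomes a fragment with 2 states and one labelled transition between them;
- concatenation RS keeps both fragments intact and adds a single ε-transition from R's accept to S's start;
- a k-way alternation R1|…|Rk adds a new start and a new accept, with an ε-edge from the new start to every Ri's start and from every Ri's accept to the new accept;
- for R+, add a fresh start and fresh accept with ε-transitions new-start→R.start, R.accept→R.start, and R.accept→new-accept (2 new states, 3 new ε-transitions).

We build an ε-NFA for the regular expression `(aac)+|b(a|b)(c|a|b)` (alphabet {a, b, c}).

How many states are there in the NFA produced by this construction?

Building bottom-up:
Each of the 9 symbol leaves contributes a 2-state fragment.
  aac — 6 states
  (aac)+ — 8 states
  a|b — 6 states
  c|a|b — 8 states
  b(a|b)(c|a|b) — 16 states
  (aac)+|b(a|b)(c|a|b) — 26 states

26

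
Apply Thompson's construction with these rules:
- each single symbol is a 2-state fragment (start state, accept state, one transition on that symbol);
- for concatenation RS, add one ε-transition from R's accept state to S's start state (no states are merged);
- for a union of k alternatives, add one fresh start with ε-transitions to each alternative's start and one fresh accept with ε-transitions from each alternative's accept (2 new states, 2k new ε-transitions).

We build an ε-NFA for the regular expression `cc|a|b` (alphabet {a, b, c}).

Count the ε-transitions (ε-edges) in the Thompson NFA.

7

By structural recursion:
Each of the 4 symbol leaves contributes 0 ε-transitions.
  cc : 1 ε-transition
  cc|a|b : 7 ε-transitions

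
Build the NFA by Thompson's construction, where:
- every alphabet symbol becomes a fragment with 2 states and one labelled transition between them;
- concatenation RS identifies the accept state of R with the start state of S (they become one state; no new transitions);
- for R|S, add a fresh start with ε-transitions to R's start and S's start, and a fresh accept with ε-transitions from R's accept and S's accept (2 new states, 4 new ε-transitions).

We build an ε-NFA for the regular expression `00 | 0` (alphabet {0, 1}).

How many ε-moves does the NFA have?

4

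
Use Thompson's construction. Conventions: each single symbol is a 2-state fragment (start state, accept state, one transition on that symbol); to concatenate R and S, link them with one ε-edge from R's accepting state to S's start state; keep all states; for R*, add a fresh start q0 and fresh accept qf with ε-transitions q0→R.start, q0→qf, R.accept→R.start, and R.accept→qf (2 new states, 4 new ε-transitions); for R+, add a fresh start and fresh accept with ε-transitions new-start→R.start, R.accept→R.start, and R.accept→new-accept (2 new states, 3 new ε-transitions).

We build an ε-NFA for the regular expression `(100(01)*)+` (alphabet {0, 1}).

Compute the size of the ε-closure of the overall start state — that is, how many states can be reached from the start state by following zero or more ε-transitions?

Compute the ε-closure size of each fragment's start state recursively; a symbol fragment's start has no outgoing ε-edge, so its closure is just itself (size 1).
  01 — C equals the left operand's closure size = 1 (its accept is not ε-reachable, so the closure stops there)
  (01)* — new start has ε-edges to the inner start and to the new accept, so C = 2 + 1 = 3
  100(01)* — same as the first factor's closure: C = 1
  (100(01)*)+ — C = 1 + 1 = 2 (the body doesn't accept ε, so the new accept is not reached)

2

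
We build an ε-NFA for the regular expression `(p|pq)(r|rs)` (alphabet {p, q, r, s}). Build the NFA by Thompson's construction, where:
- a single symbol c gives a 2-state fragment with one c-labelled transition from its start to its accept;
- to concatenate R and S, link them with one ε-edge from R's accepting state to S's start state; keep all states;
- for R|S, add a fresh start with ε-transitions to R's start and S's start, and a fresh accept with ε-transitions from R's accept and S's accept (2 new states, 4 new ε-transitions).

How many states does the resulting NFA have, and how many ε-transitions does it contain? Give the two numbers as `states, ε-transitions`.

16, 11

By structural recursion:
Each of the 6 symbol leaves contributes 2 states and 0 ε-transitions.
  pq — 4 states, 1 ε-transition
  p|pq — 8 states, 5 ε-transitions
  rs — 4 states, 1 ε-transition
  r|rs — 8 states, 5 ε-transitions
  (p|pq)(r|rs) — 16 states, 11 ε-transitions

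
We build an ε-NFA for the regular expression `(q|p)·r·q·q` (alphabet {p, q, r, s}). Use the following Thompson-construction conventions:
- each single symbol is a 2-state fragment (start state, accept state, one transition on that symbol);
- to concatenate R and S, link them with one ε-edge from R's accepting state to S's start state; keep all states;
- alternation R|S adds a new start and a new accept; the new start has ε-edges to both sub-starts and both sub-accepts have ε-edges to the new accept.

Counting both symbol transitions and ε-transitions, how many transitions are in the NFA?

Bottom-up over the parse tree:
Each of the 5 symbol leaves contributes 1 transition (1 symbol, 0 ε).
  q|p — 6 transitions (2 symbol, 4 ε)
  (q|p)·r·q·q — 12 transitions (5 symbol, 7 ε)

12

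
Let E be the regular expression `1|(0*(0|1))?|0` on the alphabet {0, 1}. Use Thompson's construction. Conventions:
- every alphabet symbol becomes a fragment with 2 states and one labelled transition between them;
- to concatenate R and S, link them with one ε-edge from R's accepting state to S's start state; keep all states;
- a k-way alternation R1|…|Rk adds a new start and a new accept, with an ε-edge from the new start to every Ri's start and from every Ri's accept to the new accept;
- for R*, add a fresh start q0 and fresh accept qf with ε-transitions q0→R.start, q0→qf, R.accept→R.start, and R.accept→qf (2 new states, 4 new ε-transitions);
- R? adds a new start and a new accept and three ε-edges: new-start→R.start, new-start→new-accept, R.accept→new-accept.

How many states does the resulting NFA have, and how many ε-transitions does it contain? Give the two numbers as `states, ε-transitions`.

Recursing over subexpressions:
Each of the 5 symbol leaves contributes 2 states and 0 ε-transitions.
  0* = 4 states, 4 ε-transitions
  0|1 = 6 states, 4 ε-transitions
  0*(0|1) = 10 states, 9 ε-transitions
  (0*(0|1))? = 12 states, 12 ε-transitions
  1|(0*(0|1))?|0 = 18 states, 18 ε-transitions

18, 18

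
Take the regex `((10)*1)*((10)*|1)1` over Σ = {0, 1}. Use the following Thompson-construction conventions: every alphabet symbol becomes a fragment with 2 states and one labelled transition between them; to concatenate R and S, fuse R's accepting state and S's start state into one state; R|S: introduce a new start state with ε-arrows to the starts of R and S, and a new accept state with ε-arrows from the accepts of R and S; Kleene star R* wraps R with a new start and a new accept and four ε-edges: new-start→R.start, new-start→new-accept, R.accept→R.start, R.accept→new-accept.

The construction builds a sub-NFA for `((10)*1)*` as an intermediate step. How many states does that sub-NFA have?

Fragment for `((10)*1)*`:
Each of the 3 symbol leaves contributes a 2-state fragment.
  10 — 3 states
  (10)* — 5 states
  (10)*1 — 6 states
  ((10)*1)* — 8 states

8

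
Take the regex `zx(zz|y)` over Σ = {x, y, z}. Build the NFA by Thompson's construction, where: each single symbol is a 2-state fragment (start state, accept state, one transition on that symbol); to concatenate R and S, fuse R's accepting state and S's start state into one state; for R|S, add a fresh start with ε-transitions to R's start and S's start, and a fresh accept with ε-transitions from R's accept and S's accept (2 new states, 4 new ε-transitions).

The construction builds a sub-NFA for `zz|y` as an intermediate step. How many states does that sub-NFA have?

Fragment for `zz|y`:
Each of the 3 symbol leaves contributes a 2-state fragment.
  zz → 3 states
  zz|y → 7 states

7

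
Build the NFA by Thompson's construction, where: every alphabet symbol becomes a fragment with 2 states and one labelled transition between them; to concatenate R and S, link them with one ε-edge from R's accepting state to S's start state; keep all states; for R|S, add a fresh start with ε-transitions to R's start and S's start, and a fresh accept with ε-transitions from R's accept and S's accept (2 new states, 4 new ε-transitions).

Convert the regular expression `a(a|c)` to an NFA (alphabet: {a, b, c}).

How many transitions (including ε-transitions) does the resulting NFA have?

8

Recursing over subexpressions:
Each of the 3 symbol leaves contributes 1 transition (1 symbol, 0 ε).
  a|c = 6 transitions (2 symbol, 4 ε)
  a(a|c) = 8 transitions (3 symbol, 5 ε)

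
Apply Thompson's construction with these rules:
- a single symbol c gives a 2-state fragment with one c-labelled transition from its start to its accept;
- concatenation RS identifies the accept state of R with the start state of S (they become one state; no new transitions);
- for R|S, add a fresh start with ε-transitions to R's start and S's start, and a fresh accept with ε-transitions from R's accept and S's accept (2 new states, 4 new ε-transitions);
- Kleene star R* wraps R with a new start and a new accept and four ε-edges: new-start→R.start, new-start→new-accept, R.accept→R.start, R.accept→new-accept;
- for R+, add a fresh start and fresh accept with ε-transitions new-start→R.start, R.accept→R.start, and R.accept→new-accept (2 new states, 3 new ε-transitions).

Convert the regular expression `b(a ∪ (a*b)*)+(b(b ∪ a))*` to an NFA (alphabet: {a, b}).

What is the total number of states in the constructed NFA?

Per subexpression:
Each of the 7 symbol leaves contributes a 2-state fragment.
  a* = 4 states
  a*b = 5 states
  (a*b)* = 7 states
  a ∪ (a*b)* = 11 states
  (a ∪ (a*b)*)+ = 13 states
  b ∪ a = 6 states
  b(b ∪ a) = 7 states
  (b(b ∪ a))* = 9 states
  b(a ∪ (a*b)*)+(b(b ∪ a))* = 22 states

22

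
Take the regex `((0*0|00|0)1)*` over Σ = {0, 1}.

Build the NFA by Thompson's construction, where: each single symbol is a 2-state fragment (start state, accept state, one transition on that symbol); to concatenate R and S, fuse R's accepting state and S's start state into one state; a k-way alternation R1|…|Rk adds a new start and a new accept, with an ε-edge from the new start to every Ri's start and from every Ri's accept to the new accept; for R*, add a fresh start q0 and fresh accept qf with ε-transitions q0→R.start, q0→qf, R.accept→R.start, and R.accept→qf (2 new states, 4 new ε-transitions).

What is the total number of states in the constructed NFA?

15

Per subexpression:
Each of the 6 symbol leaves contributes a 2-state fragment.
  0* : 4 states
  0*0 : 5 states
  00 : 3 states
  0*0|00|0 : 12 states
  (0*0|00|0)1 : 13 states
  ((0*0|00|0)1)* : 15 states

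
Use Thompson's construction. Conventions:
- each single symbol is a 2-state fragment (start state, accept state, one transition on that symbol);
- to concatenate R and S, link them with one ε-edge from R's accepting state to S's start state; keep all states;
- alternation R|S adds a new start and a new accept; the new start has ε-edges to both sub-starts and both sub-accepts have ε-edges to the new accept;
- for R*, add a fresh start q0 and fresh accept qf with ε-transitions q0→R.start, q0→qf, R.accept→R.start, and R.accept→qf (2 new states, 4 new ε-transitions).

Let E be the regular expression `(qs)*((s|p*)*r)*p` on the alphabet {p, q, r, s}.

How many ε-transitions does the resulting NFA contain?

24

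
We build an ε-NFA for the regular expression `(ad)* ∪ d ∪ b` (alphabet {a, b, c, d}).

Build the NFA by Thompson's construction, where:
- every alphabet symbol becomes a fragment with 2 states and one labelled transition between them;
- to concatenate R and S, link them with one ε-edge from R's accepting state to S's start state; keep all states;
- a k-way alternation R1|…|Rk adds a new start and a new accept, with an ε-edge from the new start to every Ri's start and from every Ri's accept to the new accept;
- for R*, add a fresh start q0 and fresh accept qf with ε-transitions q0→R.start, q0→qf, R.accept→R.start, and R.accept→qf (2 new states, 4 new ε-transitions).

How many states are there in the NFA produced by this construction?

12

By structural recursion:
Each of the 4 symbol leaves contributes a 2-state fragment.
  ad = 4 states
  (ad)* = 6 states
  (ad)* ∪ d ∪ b = 12 states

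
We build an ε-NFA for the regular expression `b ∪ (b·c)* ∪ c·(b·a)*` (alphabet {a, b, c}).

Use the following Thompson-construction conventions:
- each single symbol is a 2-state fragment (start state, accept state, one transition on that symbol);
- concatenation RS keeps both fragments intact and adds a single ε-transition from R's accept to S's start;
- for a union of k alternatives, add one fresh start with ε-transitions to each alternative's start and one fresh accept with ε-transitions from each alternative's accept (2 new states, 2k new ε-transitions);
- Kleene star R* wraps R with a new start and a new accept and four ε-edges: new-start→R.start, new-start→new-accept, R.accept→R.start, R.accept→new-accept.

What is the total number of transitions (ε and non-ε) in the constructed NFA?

23

Per subexpression:
Each of the 6 symbol leaves contributes 1 transition (1 symbol, 0 ε).
  b·c → 3 transitions (2 symbol, 1 ε)
  (b·c)* → 7 transitions (2 symbol, 5 ε)
  b·a → 3 transitions (2 symbol, 1 ε)
  (b·a)* → 7 transitions (2 symbol, 5 ε)
  c·(b·a)* → 9 transitions (3 symbol, 6 ε)
  b ∪ (b·c)* ∪ c·(b·a)* → 23 transitions (6 symbol, 17 ε)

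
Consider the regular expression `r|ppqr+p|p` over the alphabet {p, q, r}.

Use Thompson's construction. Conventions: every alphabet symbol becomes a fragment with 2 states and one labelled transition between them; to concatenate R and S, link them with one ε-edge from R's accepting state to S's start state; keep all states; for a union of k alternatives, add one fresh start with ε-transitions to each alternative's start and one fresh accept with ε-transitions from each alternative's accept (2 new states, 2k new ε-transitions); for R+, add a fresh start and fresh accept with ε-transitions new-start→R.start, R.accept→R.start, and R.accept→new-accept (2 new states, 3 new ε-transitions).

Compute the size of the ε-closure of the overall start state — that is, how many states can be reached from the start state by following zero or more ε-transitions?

4

Let C(F) = |ε-closure(F.start)| within fragment F, and note whether F accepts ε. Symbol fragments have C = 1 and do not accept ε. Then:
  r+ : new start ε-reaches only the body's start; the new accept needs a symbol first: |ε-closure| = 1 + 1 = 2
  ppqr+p : |ε-closure| equals the left operand's closure size = 1 (its accept is not ε-reachable, so the closure stops there)
  r|ppqr+p|p : new start ε-reaches every alternative's start; none of them accept ε, so the new accept is not reached: |ε-closure| = 1 + 1 + 1 + 1 = 4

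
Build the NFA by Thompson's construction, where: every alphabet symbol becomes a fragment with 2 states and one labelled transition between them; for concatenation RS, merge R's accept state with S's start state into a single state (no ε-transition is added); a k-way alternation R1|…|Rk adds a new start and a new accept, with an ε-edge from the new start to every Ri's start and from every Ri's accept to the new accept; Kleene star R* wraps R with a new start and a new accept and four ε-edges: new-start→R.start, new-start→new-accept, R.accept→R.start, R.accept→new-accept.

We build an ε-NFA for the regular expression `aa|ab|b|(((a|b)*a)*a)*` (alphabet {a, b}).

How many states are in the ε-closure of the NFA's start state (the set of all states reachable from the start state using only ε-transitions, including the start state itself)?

Compute the ε-closure size of each fragment's start state recursively; a symbol fragment's start has no outgoing ε-edge, so its closure is just itself (size 1).
  aa : same as the first factor's closure: |closure| = 1
  ab : |closure| equals the left operand's closure size = 1 (its accept is not ε-reachable, so the closure stops there)
  a|b : |closure| = 1 + 1 + 1 = 3 (the new accept is not ε-reachable since no branch accepts ε)
  (a|b)* : |closure| = 1 (new start) + 3 (body) + 1 (new accept) = 5
  (a|b)*a : the left operand accepts ε, so the closure extends into the next operand (the shared merged state is already counted); |closure| = 5 + (1−1) = 5
  ((a|b)*a)* : new start has ε-edges to the inner start and to the new accept, so |closure| = 2 + 5 = 7
  ((a|b)*a)*a : the left operand accepts ε, so the closure extends into the next operand (the shared merged state is already counted); |closure| = 7 + (1−1) = 7
  (((a|b)*a)*a)* : the star's fresh start ε-reaches both the body's start and the fresh accept: |closure| = 2 + 7 = 9
  aa|ab|b|(((a|b)*a)*a)* : new start ε-reaches every alternative's start; at least one alternative accepts ε, so the union's new accept is reached too: |closure| = 1 + 1 + 1 + 1 + 9 + 1 = 14

14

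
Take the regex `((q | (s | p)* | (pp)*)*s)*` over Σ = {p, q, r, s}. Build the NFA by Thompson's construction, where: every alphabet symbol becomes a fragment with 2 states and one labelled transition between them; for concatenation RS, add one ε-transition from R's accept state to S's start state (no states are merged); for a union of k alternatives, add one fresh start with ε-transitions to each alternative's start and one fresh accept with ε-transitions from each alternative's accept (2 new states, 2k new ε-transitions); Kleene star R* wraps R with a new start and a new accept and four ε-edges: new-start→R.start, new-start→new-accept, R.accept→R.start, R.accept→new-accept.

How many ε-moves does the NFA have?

28

By structural recursion:
Each of the 6 symbol leaves contributes 0 ε-transitions.
  s | p : 4 ε-transitions
  (s | p)* : 8 ε-transitions
  pp : 1 ε-transition
  (pp)* : 5 ε-transitions
  q | (s | p)* | (pp)* : 19 ε-transitions
  (q | (s | p)* | (pp)*)* : 23 ε-transitions
  (q | (s | p)* | (pp)*)*s : 24 ε-transitions
  ((q | (s | p)* | (pp)*)*s)* : 28 ε-transitions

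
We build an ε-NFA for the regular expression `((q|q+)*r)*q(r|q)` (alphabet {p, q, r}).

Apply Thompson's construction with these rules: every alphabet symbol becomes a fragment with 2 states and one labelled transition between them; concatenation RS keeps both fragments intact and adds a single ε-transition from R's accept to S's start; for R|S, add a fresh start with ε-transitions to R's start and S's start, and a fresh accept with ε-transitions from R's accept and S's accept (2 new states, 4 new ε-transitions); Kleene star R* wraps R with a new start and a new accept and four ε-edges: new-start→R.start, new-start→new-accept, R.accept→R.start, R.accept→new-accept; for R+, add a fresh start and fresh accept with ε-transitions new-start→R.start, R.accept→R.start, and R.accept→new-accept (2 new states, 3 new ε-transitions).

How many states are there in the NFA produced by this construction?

Per subexpression:
Each of the 6 symbol leaves contributes a 2-state fragment.
  q+ — 4 states
  q|q+ — 8 states
  (q|q+)* — 10 states
  (q|q+)*r — 12 states
  ((q|q+)*r)* — 14 states
  r|q — 6 states
  ((q|q+)*r)*q(r|q) — 22 states

22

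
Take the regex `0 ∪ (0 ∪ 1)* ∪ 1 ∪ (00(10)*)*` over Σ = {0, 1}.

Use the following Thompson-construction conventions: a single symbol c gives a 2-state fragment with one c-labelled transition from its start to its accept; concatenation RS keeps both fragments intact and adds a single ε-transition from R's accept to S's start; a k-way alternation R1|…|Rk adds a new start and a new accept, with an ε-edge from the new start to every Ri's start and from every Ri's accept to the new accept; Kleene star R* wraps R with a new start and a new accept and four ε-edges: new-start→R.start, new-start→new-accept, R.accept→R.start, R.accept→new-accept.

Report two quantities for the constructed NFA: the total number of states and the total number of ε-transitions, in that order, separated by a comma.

26, 27

Recursing over subexpressions:
Each of the 8 symbol leaves contributes 2 states and 0 ε-transitions.
  0 ∪ 1 : 6 states, 4 ε-transitions
  (0 ∪ 1)* : 8 states, 8 ε-transitions
  10 : 4 states, 1 ε-transition
  (10)* : 6 states, 5 ε-transitions
  00(10)* : 10 states, 7 ε-transitions
  (00(10)*)* : 12 states, 11 ε-transitions
  0 ∪ (0 ∪ 1)* ∪ 1 ∪ (00(10)*)* : 26 states, 27 ε-transitions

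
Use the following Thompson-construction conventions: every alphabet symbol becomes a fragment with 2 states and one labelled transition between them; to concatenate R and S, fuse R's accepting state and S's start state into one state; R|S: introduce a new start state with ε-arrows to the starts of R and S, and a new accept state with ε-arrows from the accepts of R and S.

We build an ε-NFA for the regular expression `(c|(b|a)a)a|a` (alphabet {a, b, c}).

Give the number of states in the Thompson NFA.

16

Per subexpression:
Each of the 6 symbol leaves contributes a 2-state fragment.
  b|a = 6 states
  (b|a)a = 7 states
  c|(b|a)a = 11 states
  (c|(b|a)a)a = 12 states
  (c|(b|a)a)a|a = 16 states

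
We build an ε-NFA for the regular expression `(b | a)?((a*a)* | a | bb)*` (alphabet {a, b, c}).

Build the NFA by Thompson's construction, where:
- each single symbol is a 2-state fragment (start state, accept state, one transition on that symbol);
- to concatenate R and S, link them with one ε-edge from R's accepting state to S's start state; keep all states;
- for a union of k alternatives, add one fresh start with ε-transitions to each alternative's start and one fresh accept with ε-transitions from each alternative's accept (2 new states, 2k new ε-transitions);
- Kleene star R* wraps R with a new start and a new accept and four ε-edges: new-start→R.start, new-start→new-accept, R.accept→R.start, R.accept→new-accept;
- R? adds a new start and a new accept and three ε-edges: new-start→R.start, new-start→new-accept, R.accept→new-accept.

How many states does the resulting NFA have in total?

Recursing over subexpressions:
Each of the 7 symbol leaves contributes a 2-state fragment.
  b | a : 6 states
  (b | a)? : 8 states
  a* : 4 states
  a*a : 6 states
  (a*a)* : 8 states
  bb : 4 states
  (a*a)* | a | bb : 16 states
  ((a*a)* | a | bb)* : 18 states
  (b | a)?((a*a)* | a | bb)* : 26 states

26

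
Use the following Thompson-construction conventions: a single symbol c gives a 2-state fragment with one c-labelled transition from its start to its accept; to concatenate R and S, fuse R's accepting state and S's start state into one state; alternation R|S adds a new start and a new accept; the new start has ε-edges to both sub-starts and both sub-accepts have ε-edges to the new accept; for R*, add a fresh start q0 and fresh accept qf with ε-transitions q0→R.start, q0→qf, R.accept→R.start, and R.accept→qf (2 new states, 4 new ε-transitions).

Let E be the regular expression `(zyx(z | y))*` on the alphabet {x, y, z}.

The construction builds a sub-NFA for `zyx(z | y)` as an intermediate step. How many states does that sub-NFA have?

Fragment for `zyx(z | y)`:
Each of the 5 symbol leaves contributes a 2-state fragment.
  z | y : 6 states
  zyx(z | y) : 9 states

9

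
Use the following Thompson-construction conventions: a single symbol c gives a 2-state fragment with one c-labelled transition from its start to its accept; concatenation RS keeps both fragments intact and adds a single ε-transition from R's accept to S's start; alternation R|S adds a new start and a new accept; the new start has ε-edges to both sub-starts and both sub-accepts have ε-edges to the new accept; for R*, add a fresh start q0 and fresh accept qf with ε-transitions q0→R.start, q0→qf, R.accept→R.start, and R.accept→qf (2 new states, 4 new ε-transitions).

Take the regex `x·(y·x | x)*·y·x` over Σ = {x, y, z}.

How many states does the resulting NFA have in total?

Building bottom-up:
Each of the 6 symbol leaves contributes a 2-state fragment.
  y·x = 4 states
  y·x | x = 8 states
  (y·x | x)* = 10 states
  x·(y·x | x)*·y·x = 16 states

16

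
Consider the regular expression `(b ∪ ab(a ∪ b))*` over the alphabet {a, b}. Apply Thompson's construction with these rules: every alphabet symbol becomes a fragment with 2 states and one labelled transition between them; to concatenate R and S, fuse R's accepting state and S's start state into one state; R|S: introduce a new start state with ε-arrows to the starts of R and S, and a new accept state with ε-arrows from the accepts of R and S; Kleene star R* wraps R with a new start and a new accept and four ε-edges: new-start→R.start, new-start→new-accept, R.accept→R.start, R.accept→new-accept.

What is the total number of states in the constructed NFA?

14

Per subexpression:
Each of the 5 symbol leaves contributes a 2-state fragment.
  a ∪ b — 6 states
  ab(a ∪ b) — 8 states
  b ∪ ab(a ∪ b) — 12 states
  (b ∪ ab(a ∪ b))* — 14 states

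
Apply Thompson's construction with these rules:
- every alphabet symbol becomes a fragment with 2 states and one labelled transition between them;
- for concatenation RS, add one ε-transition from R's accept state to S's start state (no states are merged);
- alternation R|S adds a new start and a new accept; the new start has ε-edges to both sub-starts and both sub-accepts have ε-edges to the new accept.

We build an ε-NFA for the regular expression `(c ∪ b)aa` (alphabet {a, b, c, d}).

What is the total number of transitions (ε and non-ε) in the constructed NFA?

10

Bottom-up over the parse tree:
Each of the 4 symbol leaves contributes 1 transition (1 symbol, 0 ε).
  c ∪ b = 6 transitions (2 symbol, 4 ε)
  (c ∪ b)aa = 10 transitions (4 symbol, 6 ε)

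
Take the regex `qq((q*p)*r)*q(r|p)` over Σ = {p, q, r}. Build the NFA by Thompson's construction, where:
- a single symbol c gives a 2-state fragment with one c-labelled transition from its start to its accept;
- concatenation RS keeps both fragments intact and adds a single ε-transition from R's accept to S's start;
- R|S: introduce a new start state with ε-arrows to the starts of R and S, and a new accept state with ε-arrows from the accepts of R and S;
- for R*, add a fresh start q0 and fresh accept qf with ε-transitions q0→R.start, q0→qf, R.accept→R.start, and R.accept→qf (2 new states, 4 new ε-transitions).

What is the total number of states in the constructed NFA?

Bottom-up over the parse tree:
Each of the 8 symbol leaves contributes a 2-state fragment.
  q* = 4 states
  q*p = 6 states
  (q*p)* = 8 states
  (q*p)*r = 10 states
  ((q*p)*r)* = 12 states
  r|p = 6 states
  qq((q*p)*r)*q(r|p) = 24 states

24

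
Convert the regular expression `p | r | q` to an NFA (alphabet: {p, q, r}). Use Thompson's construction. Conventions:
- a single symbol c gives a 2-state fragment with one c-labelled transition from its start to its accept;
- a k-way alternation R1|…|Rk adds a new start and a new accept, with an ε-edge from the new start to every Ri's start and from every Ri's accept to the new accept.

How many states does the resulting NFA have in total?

8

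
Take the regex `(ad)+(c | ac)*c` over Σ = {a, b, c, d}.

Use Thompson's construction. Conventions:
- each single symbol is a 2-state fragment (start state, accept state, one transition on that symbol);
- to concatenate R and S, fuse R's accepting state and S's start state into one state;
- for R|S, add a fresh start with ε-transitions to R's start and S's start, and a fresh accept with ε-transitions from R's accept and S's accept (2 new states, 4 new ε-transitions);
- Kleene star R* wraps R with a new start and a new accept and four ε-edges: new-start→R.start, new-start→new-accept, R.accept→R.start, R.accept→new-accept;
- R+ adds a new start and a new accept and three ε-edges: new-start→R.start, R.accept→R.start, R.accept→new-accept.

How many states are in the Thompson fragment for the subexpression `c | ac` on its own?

7

Fragment for `c | ac`:
Each of the 3 symbol leaves contributes a 2-state fragment.
  ac — 3 states
  c | ac — 7 states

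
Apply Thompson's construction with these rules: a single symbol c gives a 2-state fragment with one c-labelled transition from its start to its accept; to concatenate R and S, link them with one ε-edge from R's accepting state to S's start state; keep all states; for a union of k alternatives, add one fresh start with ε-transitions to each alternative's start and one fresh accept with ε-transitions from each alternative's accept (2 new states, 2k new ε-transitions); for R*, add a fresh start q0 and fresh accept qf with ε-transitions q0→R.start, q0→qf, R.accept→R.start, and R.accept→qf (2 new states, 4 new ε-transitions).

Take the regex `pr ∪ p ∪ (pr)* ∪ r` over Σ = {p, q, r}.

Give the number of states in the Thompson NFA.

Per subexpression:
Each of the 6 symbol leaves contributes a 2-state fragment.
  pr : 4 states
  pr : 4 states
  (pr)* : 6 states
  pr ∪ p ∪ (pr)* ∪ r : 16 states

16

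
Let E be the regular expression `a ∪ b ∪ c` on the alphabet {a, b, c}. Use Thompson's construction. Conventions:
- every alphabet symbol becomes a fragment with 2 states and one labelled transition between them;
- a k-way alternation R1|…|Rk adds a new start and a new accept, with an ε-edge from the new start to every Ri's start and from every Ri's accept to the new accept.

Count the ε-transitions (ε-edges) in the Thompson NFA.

Building bottom-up:
Each of the 3 symbol leaves contributes 0 ε-transitions.
  a ∪ b ∪ c — 6 ε-transitions

6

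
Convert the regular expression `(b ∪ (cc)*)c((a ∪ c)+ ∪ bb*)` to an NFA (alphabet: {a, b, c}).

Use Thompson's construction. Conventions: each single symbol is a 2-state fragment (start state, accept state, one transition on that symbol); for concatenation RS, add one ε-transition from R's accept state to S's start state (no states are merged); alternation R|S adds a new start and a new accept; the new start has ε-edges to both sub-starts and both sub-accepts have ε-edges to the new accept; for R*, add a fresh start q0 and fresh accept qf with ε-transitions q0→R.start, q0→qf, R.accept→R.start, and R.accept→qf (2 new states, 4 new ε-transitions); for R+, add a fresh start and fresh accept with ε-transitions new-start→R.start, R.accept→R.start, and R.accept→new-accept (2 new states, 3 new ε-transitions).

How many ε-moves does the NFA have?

27

Bottom-up over the parse tree:
Each of the 8 symbol leaves contributes 0 ε-transitions.
  cc → 1 ε-transition
  (cc)* → 5 ε-transitions
  b ∪ (cc)* → 9 ε-transitions
  a ∪ c → 4 ε-transitions
  (a ∪ c)+ → 7 ε-transitions
  b* → 4 ε-transitions
  bb* → 5 ε-transitions
  (a ∪ c)+ ∪ bb* → 16 ε-transitions
  (b ∪ (cc)*)c((a ∪ c)+ ∪ bb*) → 27 ε-transitions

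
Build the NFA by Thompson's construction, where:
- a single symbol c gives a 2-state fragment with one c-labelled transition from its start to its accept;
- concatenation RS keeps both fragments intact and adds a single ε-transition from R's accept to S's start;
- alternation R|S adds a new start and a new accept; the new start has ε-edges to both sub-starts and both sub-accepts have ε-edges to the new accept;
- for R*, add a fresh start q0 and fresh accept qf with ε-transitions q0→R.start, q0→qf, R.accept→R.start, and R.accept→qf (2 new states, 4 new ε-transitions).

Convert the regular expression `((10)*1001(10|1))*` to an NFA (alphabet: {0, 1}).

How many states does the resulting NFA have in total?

24

By structural recursion:
Each of the 9 symbol leaves contributes a 2-state fragment.
  10 : 4 states
  (10)* : 6 states
  10 : 4 states
  10|1 : 8 states
  (10)*1001(10|1) : 22 states
  ((10)*1001(10|1))* : 24 states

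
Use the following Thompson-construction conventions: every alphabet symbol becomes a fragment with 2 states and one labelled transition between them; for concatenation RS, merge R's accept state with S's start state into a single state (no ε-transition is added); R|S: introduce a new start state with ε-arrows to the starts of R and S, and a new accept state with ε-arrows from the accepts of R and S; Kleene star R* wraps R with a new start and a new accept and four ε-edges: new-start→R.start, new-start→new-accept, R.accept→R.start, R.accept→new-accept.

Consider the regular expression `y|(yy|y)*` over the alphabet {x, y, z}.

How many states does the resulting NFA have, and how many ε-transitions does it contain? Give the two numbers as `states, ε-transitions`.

Per subexpression:
Each of the 4 symbol leaves contributes 2 states and 0 ε-transitions.
  yy — 3 states, 0 ε-transitions
  yy|y — 7 states, 4 ε-transitions
  (yy|y)* — 9 states, 8 ε-transitions
  y|(yy|y)* — 13 states, 12 ε-transitions

13, 12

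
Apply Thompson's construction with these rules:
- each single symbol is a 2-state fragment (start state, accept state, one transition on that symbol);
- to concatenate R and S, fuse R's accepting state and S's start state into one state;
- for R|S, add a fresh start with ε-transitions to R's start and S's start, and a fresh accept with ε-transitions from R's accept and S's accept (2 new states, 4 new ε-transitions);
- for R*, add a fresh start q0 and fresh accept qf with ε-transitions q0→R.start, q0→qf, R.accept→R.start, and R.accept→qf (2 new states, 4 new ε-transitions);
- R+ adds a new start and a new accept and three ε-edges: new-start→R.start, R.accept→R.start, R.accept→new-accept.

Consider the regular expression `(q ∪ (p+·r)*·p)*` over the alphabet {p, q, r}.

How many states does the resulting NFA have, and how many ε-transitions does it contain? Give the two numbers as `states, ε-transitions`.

Per subexpression:
Each of the 4 symbol leaves contributes 2 states and 0 ε-transitions.
  p+ — 4 states, 3 ε-transitions
  p+·r — 5 states, 3 ε-transitions
  (p+·r)* — 7 states, 7 ε-transitions
  (p+·r)*·p — 8 states, 7 ε-transitions
  q ∪ (p+·r)*·p — 12 states, 11 ε-transitions
  (q ∪ (p+·r)*·p)* — 14 states, 15 ε-transitions

14, 15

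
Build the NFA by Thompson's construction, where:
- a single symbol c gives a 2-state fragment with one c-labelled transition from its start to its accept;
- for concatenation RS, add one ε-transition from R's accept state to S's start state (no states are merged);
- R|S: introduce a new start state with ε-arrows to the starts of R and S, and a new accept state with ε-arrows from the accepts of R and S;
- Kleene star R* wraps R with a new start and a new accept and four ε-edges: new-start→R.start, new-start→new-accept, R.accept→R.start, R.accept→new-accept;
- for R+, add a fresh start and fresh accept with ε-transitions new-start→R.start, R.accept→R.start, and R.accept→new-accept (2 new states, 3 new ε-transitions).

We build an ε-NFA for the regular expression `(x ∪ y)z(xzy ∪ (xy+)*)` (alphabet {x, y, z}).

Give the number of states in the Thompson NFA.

24

Per subexpression:
Each of the 8 symbol leaves contributes a 2-state fragment.
  x ∪ y : 6 states
  xzy : 6 states
  y+ : 4 states
  xy+ : 6 states
  (xy+)* : 8 states
  xzy ∪ (xy+)* : 16 states
  (x ∪ y)z(xzy ∪ (xy+)*) : 24 states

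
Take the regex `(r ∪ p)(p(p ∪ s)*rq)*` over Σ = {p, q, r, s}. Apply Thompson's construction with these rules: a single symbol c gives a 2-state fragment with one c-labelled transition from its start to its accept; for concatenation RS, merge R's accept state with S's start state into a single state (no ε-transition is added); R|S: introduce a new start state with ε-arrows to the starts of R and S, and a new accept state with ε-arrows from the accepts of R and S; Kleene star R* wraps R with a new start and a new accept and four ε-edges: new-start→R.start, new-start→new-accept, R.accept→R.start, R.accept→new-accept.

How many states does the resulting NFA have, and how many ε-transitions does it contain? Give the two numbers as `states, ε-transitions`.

18, 16

Per subexpression:
Each of the 7 symbol leaves contributes 2 states and 0 ε-transitions.
  r ∪ p → 6 states, 4 ε-transitions
  p ∪ s → 6 states, 4 ε-transitions
  (p ∪ s)* → 8 states, 8 ε-transitions
  p(p ∪ s)*rq → 11 states, 8 ε-transitions
  (p(p ∪ s)*rq)* → 13 states, 12 ε-transitions
  (r ∪ p)(p(p ∪ s)*rq)* → 18 states, 16 ε-transitions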